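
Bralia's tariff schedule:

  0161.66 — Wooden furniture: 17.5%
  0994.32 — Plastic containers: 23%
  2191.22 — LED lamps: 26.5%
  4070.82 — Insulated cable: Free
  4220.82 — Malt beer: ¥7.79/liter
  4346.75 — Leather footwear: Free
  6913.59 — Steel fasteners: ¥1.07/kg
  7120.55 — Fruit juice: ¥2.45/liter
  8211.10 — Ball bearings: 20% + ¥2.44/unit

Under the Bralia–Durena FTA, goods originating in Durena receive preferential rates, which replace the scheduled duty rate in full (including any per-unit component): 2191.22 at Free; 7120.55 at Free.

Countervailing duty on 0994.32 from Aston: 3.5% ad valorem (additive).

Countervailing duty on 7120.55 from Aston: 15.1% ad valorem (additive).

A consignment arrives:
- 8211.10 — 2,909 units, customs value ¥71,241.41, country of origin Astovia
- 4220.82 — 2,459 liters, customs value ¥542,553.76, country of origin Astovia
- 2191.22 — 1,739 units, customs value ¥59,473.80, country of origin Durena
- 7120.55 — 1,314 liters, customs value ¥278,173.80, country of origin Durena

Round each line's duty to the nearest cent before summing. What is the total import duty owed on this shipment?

¥40,501.85

Line 1 (8211.10, Astovia, 2,909 units, ¥71,241.41):
Base rate for 8211.10 is 20% + ¥2.44/unit.
Duty = ¥71,241.41 × 20% + 2,909 × ¥2.44 = ¥21,346.24.
Line 2 (4220.82, Astovia, 2,459 liters, ¥542,553.76):
Base rate for 4220.82 is ¥7.79/liter.
Duty = 2,459 × ¥7.79 = ¥19,155.61.
Line 3 (2191.22, Durena, 1,739 units, ¥59,473.80):
Base rate for 2191.22 is 26.5%.
Origin Durena qualifies under the Bralia–Durena agreement and 2191.22 is covered: preferential rate Free applies instead.
Duty = ¥59,473.80 × 0% = ¥0.00.
Line 4 (7120.55, Durena, 1,314 liters, ¥278,173.80):
Base rate for 7120.55 is ¥2.45/liter.
Origin Durena qualifies under the Bralia–Durena agreement and 7120.55 is covered: preferential rate Free applies instead.
The additional-duty order on 7120.55 targets Aston, not Durena; it does not apply.
Duty = ¥278,173.80 × 0% = ¥0.00.
Total = ¥21,346.24 + ¥19,155.61 + ¥0.00 + ¥0.00 = ¥40,501.85.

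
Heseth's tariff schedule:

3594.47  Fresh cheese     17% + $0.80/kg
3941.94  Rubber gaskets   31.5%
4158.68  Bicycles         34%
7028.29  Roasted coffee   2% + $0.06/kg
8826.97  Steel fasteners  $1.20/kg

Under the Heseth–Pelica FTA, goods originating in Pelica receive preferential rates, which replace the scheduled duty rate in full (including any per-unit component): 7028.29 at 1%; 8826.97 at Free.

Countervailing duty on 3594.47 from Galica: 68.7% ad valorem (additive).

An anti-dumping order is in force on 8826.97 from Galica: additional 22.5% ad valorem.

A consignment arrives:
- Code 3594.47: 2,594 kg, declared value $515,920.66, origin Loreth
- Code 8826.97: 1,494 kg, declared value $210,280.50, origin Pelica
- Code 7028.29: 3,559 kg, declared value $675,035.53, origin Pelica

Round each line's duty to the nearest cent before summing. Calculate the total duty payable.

$96,532.07

Line 1 (3594.47, Loreth, 2,594 kg, $515,920.66):
Base rate for 3594.47 is 17% + $0.80/kg.
The additional-duty order on 3594.47 targets Galica, not Loreth; it does not apply.
Duty = $515,920.66 × 17% + 2,594 × $0.80 = $89,781.71.
Line 2 (8826.97, Pelica, 1,494 kg, $210,280.50):
Base rate for 8826.97 is $1.20/kg.
Origin Pelica qualifies under the Heseth–Pelica agreement and 8826.97 is covered: preferential rate Free applies instead.
The additional-duty order on 8826.97 targets Galica, not Pelica; it does not apply.
Duty = $210,280.50 × 0% = $0.00.
Line 3 (7028.29, Pelica, 3,559 kg, $675,035.53):
Base rate for 7028.29 is 2% + $0.06/kg.
Origin Pelica qualifies under the Heseth–Pelica agreement and 7028.29 is covered: preferential rate 1% applies instead.
Duty = $675,035.53 × 1% = $6,750.36.
Total = $89,781.71 + $0.00 + $6,750.36 = $96,532.07.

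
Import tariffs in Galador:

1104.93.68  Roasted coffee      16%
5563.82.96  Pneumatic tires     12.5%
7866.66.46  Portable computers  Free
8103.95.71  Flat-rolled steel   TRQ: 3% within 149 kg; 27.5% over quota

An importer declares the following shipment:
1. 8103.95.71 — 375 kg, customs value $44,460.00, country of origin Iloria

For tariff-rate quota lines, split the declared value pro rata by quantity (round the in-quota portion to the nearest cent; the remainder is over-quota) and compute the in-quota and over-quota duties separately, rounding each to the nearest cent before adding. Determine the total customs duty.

Line 1 (8103.95.71, Iloria, 375 kg, $44,460.00):
Code 8103.95.71 is under a tariff-rate quota (threshold 149 kg). In-quota: 149 kg at 3%; over-quota: 226 kg at 27.5%.
Pro-rata value split: in-quota = $44,460.00 × 149/375 = $17,665.44; over-quota = $44,460.00 − $17,665.44 = $26,794.56.
In-quota duty = $17,665.44 × 3% = $529.96. Over-quota duty = $26,794.56 × 27.5% = $7,368.50.
Line duty = $529.96 + $7,368.50 = $7,898.46.

$7,898.46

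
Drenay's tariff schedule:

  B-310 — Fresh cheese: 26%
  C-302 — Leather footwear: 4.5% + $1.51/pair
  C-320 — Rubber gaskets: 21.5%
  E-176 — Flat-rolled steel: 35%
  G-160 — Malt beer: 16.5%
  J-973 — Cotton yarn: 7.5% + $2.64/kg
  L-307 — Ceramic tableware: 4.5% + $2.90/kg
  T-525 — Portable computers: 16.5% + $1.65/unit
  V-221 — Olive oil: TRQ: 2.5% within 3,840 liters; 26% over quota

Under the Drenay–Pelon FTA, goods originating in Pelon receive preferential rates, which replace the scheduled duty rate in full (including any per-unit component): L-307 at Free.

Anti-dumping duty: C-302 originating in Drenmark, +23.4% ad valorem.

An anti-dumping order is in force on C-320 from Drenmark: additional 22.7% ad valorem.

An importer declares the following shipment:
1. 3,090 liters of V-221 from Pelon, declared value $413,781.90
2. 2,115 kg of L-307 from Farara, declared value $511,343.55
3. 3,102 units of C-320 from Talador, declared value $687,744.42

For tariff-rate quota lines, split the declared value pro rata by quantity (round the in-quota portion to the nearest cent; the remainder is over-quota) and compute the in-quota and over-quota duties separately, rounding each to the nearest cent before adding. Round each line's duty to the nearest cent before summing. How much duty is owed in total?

Line 1 (V-221, Pelon, 3,090 liters, $413,781.90):
Code V-221 is under a tariff-rate quota (threshold 3,840 liters). Quantity 3,090 liters is within the quota, so the in-quota rate 2.5% applies to the full value.
Duty = $413,781.90 × 2.5% = $10,344.55.
Line 2 (L-307, Farara, 2,115 kg, $511,343.55):
Base rate for L-307 is 4.5% + $2.90/kg.
L-307 has an FTA preferential rate, but origin Farara is not Pelon; base rate stands.
Duty = $511,343.55 × 4.5% + 2,115 × $2.90 = $29,143.96.
Line 3 (C-320, Talador, 3,102 units, $687,744.42):
Base rate for C-320 is 21.5%.
The additional-duty order on C-320 targets Drenmark, not Talador; it does not apply.
Duty = $687,744.42 × 21.5% = $147,865.05.
Total = $10,344.55 + $29,143.96 + $147,865.05 = $187,353.56.

$187,353.56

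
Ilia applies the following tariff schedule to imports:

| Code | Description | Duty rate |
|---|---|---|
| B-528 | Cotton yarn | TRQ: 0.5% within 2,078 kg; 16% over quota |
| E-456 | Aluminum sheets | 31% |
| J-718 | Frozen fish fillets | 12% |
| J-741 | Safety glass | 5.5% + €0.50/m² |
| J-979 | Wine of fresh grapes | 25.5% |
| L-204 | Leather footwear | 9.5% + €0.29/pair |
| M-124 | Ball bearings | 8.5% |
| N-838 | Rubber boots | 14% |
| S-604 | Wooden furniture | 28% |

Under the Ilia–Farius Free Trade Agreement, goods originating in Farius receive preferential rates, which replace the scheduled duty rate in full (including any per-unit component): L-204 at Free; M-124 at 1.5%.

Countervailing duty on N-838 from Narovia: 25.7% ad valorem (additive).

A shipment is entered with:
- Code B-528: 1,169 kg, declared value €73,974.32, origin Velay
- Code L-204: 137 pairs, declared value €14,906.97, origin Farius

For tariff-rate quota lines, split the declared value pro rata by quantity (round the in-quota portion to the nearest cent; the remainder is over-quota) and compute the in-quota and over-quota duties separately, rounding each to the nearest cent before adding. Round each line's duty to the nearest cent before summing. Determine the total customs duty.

Line 1 (B-528, Velay, 1,169 kg, €73,974.32):
Code B-528 is under a tariff-rate quota (threshold 2,078 kg). Quantity 1,169 kg is within the quota, so the in-quota rate 0.5% applies to the full value.
Duty = €73,974.32 × 0.5% = €369.87.
Line 2 (L-204, Farius, 137 pairs, €14,906.97):
Base rate for L-204 is 9.5% + €0.29/pair.
Origin Farius qualifies under the Ilia–Farius agreement and L-204 is covered: preferential rate Free applies instead.
Duty = €14,906.97 × 0% = €0.00.
Total = €369.87 + €0.00 = €369.87.

€369.87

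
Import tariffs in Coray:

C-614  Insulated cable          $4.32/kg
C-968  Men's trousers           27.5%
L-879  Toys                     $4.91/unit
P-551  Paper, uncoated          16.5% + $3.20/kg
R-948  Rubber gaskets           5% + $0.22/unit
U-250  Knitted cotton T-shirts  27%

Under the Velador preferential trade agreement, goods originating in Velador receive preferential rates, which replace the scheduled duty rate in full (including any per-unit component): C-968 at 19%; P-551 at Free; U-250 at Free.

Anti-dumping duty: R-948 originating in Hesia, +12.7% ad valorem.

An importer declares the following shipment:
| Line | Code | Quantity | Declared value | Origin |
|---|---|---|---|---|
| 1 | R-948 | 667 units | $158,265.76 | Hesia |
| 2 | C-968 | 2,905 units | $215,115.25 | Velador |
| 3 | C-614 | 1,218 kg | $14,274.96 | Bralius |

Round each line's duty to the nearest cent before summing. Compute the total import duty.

$74,293.44

Line 1 (R-948, Hesia, 667 units, $158,265.76):
Base rate for R-948 is 5% + $0.22/unit.
Additional duty on R-948 from Hesia: +12.7%. Applied ad valorem rate: 5% + 12.7% = 17.7%.
Duty = $158,265.76 × 17.7% + 667 × $0.22 = $28,159.78.
Line 2 (C-968, Velador, 2,905 units, $215,115.25):
Base rate for C-968 is 27.5%.
Origin Velador qualifies under the Coray–Velador agreement and C-968 is covered: preferential rate 19% applies instead.
Duty = $215,115.25 × 19% = $40,871.90.
Line 3 (C-614, Bralius, 1,218 kg, $14,274.96):
Base rate for C-614 is $4.32/kg.
Duty = 1,218 × $4.32 = $5,261.76.
Total = $28,159.78 + $40,871.90 + $5,261.76 = $74,293.44.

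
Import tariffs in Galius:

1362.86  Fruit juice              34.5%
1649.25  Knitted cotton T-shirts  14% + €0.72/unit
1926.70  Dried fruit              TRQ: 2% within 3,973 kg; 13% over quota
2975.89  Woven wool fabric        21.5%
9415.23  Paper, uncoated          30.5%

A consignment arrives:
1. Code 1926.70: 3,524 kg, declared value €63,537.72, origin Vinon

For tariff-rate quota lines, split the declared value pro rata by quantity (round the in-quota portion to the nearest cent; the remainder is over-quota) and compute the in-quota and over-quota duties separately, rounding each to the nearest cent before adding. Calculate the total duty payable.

Line 1 (1926.70, Vinon, 3,524 kg, €63,537.72):
Code 1926.70 is under a tariff-rate quota (threshold 3,973 kg). Quantity 3,524 kg is within the quota, so the in-quota rate 2% applies to the full value.
Duty = €63,537.72 × 2% = €1,270.75.

€1,270.75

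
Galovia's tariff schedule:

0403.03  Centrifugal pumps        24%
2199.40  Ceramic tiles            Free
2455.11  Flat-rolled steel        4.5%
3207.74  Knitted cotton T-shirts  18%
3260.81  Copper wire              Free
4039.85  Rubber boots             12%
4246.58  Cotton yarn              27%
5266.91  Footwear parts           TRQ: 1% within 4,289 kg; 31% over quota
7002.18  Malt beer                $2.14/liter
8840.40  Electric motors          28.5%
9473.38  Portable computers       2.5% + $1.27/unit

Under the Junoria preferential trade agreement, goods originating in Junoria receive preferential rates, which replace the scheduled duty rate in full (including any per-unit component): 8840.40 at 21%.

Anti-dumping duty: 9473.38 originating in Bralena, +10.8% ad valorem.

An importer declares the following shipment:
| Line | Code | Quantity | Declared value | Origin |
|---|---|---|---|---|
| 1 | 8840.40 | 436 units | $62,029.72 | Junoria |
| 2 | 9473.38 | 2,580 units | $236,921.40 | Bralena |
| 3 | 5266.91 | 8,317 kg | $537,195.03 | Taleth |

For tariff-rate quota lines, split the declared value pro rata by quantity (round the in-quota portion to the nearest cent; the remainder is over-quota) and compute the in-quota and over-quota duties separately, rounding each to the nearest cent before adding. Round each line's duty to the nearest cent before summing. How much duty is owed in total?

$131,235.90

Line 1 (8840.40, Junoria, 436 units, $62,029.72):
Base rate for 8840.40 is 28.5%.
Origin Junoria qualifies under the Galovia–Junoria agreement and 8840.40 is covered: preferential rate 21% applies instead.
Duty = $62,029.72 × 21% = $13,026.24.
Line 2 (9473.38, Bralena, 2,580 units, $236,921.40):
Base rate for 9473.38 is 2.5% + $1.27/unit.
Additional duty on 9473.38 from Bralena: +10.8%. Applied ad valorem rate: 2.5% + 10.8% = 13.3%.
Duty = $236,921.40 × 13.3% + 2,580 × $1.27 = $34,787.15.
Line 3 (5266.91, Taleth, 8,317 kg, $537,195.03):
Code 5266.91 is under a tariff-rate quota (threshold 4,289 kg). In-quota: 4,289 kg at 1%; over-quota: 4,028 kg at 31%.
Pro-rata value split: in-quota = $537,195.03 × 4,289/8,317 = $277,026.51; over-quota = $537,195.03 − $277,026.51 = $260,168.52.
In-quota duty = $277,026.51 × 1% = $2,770.27. Over-quota duty = $260,168.52 × 31% = $80,652.24.
Line duty = $2,770.27 + $80,652.24 = $83,422.51.
Total = $13,026.24 + $34,787.15 + $83,422.51 = $131,235.90.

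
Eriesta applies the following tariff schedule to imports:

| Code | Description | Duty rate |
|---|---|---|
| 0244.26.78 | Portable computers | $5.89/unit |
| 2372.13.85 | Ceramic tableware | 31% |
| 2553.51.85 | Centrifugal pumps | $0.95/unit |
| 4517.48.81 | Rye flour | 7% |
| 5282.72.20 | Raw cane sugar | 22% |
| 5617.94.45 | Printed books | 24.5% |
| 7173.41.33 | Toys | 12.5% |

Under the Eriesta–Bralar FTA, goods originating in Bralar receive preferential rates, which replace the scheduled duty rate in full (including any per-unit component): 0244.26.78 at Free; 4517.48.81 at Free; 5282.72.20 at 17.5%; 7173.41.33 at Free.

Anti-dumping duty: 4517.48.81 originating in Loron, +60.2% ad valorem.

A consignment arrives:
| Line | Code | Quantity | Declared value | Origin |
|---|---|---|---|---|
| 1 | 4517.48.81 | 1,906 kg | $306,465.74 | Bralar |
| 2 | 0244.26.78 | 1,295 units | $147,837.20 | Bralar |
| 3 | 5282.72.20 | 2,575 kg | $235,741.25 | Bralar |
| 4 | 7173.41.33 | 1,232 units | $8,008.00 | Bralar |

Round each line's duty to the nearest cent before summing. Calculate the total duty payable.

$41,254.72

Line 1 (4517.48.81, Bralar, 1,906 kg, $306,465.74):
Base rate for 4517.48.81 is 7%.
Origin Bralar qualifies under the Eriesta–Bralar agreement and 4517.48.81 is covered: preferential rate Free applies instead.
The additional-duty order on 4517.48.81 targets Loron, not Bralar; it does not apply.
Duty = $306,465.74 × 0% = $0.00.
Line 2 (0244.26.78, Bralar, 1,295 units, $147,837.20):
Base rate for 0244.26.78 is $5.89/unit.
Origin Bralar qualifies under the Eriesta–Bralar agreement and 0244.26.78 is covered: preferential rate Free applies instead.
Duty = $147,837.20 × 0% = $0.00.
Line 3 (5282.72.20, Bralar, 2,575 kg, $235,741.25):
Base rate for 5282.72.20 is 22%.
Origin Bralar qualifies under the Eriesta–Bralar agreement and 5282.72.20 is covered: preferential rate 17.5% applies instead.
Duty = $235,741.25 × 17.5% = $41,254.72.
Line 4 (7173.41.33, Bralar, 1,232 units, $8,008.00):
Base rate for 7173.41.33 is 12.5%.
Origin Bralar qualifies under the Eriesta–Bralar agreement and 7173.41.33 is covered: preferential rate Free applies instead.
Duty = $8,008.00 × 0% = $0.00.
Total = $0.00 + $0.00 + $41,254.72 + $0.00 = $41,254.72.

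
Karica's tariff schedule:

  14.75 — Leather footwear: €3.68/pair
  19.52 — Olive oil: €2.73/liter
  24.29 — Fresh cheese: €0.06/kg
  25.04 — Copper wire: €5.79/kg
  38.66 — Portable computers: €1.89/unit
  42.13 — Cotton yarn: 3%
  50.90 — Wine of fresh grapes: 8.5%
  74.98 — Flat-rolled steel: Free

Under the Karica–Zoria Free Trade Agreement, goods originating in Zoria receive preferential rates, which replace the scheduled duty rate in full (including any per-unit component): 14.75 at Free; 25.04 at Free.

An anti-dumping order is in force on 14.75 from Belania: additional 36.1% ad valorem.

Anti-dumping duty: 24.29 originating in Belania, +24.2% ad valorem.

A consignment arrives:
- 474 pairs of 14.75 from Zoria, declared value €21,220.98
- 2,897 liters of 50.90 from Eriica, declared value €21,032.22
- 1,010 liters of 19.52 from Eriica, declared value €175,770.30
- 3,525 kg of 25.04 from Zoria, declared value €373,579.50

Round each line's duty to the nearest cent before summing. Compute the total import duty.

€4,545.04

Line 1 (14.75, Zoria, 474 pairs, €21,220.98):
Base rate for 14.75 is €3.68/pair.
Origin Zoria qualifies under the Karica–Zoria agreement and 14.75 is covered: preferential rate Free applies instead.
The additional-duty order on 14.75 targets Belania, not Zoria; it does not apply.
Duty = €21,220.98 × 0% = €0.00.
Line 2 (50.90, Eriica, 2,897 liters, €21,032.22):
Base rate for 50.90 is 8.5%.
Duty = €21,032.22 × 8.5% = €1,787.74.
Line 3 (19.52, Eriica, 1,010 liters, €175,770.30):
Base rate for 19.52 is €2.73/liter.
Duty = 1,010 × €2.73 = €2,757.30.
Line 4 (25.04, Zoria, 3,525 kg, €373,579.50):
Base rate for 25.04 is €5.79/kg.
Origin Zoria qualifies under the Karica–Zoria agreement and 25.04 is covered: preferential rate Free applies instead.
Duty = €373,579.50 × 0% = €0.00.
Total = €0.00 + €1,787.74 + €2,757.30 + €0.00 = €4,545.04.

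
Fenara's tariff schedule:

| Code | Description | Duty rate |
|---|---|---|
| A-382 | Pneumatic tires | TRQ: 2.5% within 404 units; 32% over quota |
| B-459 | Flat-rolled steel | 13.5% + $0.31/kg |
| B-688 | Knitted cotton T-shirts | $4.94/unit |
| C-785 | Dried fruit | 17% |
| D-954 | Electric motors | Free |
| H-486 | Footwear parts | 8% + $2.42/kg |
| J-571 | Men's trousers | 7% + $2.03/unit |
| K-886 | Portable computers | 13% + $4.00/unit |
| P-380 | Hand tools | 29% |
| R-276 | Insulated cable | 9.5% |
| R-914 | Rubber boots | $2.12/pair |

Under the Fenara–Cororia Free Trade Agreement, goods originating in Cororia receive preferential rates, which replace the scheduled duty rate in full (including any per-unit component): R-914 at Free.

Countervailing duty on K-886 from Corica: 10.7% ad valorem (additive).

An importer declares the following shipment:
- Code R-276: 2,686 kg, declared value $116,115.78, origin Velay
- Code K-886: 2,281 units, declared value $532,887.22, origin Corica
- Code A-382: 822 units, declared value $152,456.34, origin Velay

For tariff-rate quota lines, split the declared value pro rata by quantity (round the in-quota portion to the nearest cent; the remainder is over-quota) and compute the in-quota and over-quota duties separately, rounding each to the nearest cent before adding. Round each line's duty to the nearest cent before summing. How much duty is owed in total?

$173,130.99

Line 1 (R-276, Velay, 2,686 kg, $116,115.78):
Base rate for R-276 is 9.5%.
Duty = $116,115.78 × 9.5% = $11,031.00.
Line 2 (K-886, Corica, 2,281 units, $532,887.22):
Base rate for K-886 is 13% + $4.00/unit.
Additional duty on K-886 from Corica: +10.7%. Applied ad valorem rate: 13% + 10.7% = 23.7%.
Duty = $532,887.22 × 23.7% + 2,281 × $4.00 = $135,418.27.
Line 3 (A-382, Velay, 822 units, $152,456.34):
Code A-382 is under a tariff-rate quota (threshold 404 units). In-quota: 404 units at 2.5%; over-quota: 418 units at 32%.
Pro-rata value split: in-quota = $152,456.34 × 404/822 = $74,929.88; over-quota = $152,456.34 − $74,929.88 = $77,526.46.
In-quota duty = $74,929.88 × 2.5% = $1,873.25. Over-quota duty = $77,526.46 × 32% = $24,808.47.
Line duty = $1,873.25 + $24,808.47 = $26,681.72.
Total = $11,031.00 + $135,418.27 + $26,681.72 = $173,130.99.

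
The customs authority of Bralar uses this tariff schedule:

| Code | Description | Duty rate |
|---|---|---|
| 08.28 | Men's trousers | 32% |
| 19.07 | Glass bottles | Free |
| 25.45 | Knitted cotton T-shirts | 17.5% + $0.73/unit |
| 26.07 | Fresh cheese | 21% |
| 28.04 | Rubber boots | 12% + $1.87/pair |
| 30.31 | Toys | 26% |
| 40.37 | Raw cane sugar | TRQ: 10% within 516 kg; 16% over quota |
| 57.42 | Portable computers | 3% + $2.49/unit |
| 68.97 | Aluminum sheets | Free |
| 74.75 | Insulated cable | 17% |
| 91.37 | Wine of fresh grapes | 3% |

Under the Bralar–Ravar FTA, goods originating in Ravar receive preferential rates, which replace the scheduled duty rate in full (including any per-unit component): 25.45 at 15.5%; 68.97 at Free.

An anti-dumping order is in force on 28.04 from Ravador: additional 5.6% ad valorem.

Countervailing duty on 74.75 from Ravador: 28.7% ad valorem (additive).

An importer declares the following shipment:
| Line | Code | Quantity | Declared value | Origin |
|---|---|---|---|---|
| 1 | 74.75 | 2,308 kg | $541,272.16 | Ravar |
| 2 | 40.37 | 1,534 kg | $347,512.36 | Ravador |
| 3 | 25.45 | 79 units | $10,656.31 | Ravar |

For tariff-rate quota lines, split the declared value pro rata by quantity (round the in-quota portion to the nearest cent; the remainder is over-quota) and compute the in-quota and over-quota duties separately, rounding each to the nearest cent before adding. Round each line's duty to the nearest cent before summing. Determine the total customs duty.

$142,256.30

Line 1 (74.75, Ravar, 2,308 kg, $541,272.16):
Base rate for 74.75 is 17%.
Origin Ravar is the FTA partner but 74.75 is not on the preference list; base rate stands.
The additional-duty order on 74.75 targets Ravador, not Ravar; it does not apply.
Duty = $541,272.16 × 17% = $92,016.27.
Line 2 (40.37, Ravador, 1,534 kg, $347,512.36):
Code 40.37 is under a tariff-rate quota (threshold 516 kg). In-quota: 516 kg at 10%; over-quota: 1,018 kg at 16%.
Pro-rata value split: in-quota = $347,512.36 × 516/1,534 = $116,894.64; over-quota = $347,512.36 − $116,894.64 = $230,617.72.
In-quota duty = $116,894.64 × 10% = $11,689.46. Over-quota duty = $230,617.72 × 16% = $36,898.84.
Line duty = $11,689.46 + $36,898.84 = $48,588.30.
Line 3 (25.45, Ravar, 79 units, $10,656.31):
Base rate for 25.45 is 17.5% + $0.73/unit.
Origin Ravar qualifies under the Bralar–Ravar agreement and 25.45 is covered: preferential rate 15.5% applies instead.
Duty = $10,656.31 × 15.5% = $1,651.73.
Total = $92,016.27 + $48,588.30 + $1,651.73 = $142,256.30.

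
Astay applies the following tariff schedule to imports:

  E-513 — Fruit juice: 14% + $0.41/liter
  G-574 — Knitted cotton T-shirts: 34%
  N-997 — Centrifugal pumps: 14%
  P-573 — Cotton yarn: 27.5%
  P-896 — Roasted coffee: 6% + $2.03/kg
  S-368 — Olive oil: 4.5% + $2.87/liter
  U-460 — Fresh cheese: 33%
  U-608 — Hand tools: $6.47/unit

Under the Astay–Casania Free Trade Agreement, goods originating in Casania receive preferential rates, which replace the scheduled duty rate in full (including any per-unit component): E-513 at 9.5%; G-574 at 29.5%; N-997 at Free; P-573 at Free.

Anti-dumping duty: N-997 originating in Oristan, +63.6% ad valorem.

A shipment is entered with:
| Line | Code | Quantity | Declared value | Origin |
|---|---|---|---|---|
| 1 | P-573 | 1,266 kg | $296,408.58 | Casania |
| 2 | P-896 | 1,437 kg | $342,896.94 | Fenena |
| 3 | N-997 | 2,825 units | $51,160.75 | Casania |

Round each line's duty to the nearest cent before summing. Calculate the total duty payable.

$23,490.93

Line 1 (P-573, Casania, 1,266 kg, $296,408.58):
Base rate for P-573 is 27.5%.
Origin Casania qualifies under the Astay–Casania agreement and P-573 is covered: preferential rate Free applies instead.
Duty = $296,408.58 × 0% = $0.00.
Line 2 (P-896, Fenena, 1,437 kg, $342,896.94):
Base rate for P-896 is 6% + $2.03/kg.
Duty = $342,896.94 × 6% + 1,437 × $2.03 = $23,490.93.
Line 3 (N-997, Casania, 2,825 units, $51,160.75):
Base rate for N-997 is 14%.
Origin Casania qualifies under the Astay–Casania agreement and N-997 is covered: preferential rate Free applies instead.
The additional-duty order on N-997 targets Oristan, not Casania; it does not apply.
Duty = $51,160.75 × 0% = $0.00.
Total = $0.00 + $23,490.93 + $0.00 = $23,490.93.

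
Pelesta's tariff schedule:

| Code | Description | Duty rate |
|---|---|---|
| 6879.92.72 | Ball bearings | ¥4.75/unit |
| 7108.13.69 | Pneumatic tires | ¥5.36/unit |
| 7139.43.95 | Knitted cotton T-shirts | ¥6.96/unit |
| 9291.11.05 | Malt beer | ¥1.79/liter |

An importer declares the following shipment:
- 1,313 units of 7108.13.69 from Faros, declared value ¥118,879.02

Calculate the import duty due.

¥7,037.68

Line 1 (7108.13.69, Faros, 1,313 units, ¥118,879.02):
Base rate for 7108.13.69 is ¥5.36/unit.
Duty = 1,313 × ¥5.36 = ¥7,037.68.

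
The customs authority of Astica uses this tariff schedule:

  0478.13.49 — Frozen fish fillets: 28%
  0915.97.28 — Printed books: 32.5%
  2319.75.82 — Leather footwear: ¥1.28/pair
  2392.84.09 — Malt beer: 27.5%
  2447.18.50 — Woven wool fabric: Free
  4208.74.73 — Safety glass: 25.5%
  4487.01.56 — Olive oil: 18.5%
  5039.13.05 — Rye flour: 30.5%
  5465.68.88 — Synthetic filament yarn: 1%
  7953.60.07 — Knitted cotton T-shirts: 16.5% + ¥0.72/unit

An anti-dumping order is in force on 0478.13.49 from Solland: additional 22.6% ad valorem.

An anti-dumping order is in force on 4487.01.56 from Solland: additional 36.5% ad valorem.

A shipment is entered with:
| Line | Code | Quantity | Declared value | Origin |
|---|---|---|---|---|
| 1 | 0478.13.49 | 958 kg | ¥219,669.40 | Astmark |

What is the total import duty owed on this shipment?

Line 1 (0478.13.49, Astmark, 958 kg, ¥219,669.40):
Base rate for 0478.13.49 is 28%.
The additional-duty order on 0478.13.49 targets Solland, not Astmark; it does not apply.
Duty = ¥219,669.40 × 28% = ¥61,507.43.

¥61,507.43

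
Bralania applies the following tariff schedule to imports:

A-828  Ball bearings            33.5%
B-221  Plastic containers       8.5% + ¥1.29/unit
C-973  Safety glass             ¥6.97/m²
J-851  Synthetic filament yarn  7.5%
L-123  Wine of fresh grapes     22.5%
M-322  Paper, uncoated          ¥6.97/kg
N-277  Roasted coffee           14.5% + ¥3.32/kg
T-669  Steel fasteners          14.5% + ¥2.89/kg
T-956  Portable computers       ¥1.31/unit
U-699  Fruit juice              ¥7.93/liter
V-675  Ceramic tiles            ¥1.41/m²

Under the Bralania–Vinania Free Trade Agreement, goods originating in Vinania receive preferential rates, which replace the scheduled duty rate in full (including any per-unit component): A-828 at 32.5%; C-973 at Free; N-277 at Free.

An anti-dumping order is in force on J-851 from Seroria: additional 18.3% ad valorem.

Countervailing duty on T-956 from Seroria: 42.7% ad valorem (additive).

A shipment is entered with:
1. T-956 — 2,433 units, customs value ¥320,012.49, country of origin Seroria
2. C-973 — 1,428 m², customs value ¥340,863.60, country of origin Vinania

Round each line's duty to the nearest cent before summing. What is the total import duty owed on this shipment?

¥139,832.56

Line 1 (T-956, Seroria, 2,433 units, ¥320,012.49):
Base rate for T-956 is ¥1.31/unit.
Additional duty on T-956 from Seroria: +42.7% ad valorem. Applied ad valorem rate = 42.7%.
Duty = ¥320,012.49 × 42.7% + 2,433 × ¥1.31 = ¥139,832.56.
Line 2 (C-973, Vinania, 1,428 m², ¥340,863.60):
Base rate for C-973 is ¥6.97/m².
Origin Vinania qualifies under the Bralania–Vinania agreement and C-973 is covered: preferential rate Free applies instead.
Duty = ¥340,863.60 × 0% = ¥0.00.
Total = ¥139,832.56 + ¥0.00 = ¥139,832.56.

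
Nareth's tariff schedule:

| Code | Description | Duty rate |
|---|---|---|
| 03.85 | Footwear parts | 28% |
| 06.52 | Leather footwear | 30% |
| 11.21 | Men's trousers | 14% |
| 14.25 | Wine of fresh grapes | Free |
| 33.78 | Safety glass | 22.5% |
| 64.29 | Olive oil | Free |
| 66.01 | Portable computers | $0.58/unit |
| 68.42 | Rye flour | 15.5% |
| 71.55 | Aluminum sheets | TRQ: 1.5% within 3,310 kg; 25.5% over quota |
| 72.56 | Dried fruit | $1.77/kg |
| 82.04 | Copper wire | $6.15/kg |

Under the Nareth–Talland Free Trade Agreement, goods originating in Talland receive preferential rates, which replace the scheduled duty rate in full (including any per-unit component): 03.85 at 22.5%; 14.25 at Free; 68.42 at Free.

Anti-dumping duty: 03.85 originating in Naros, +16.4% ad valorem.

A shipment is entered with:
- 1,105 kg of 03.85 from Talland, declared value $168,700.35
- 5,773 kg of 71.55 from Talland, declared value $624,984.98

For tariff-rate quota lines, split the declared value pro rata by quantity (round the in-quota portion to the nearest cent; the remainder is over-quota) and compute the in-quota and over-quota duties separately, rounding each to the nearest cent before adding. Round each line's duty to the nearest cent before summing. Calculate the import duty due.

$111,327.01

Line 1 (03.85, Talland, 1,105 kg, $168,700.35):
Base rate for 03.85 is 28%.
Origin Talland qualifies under the Nareth–Talland agreement and 03.85 is covered: preferential rate 22.5% applies instead.
The additional-duty order on 03.85 targets Naros, not Talland; it does not apply.
Duty = $168,700.35 × 22.5% = $37,957.58.
Line 2 (71.55, Talland, 5,773 kg, $624,984.98):
Code 71.55 is under a tariff-rate quota (threshold 3,310 kg). In-quota: 3,310 kg at 1.5%; over-quota: 2,463 kg at 25.5%.
Pro-rata value split: in-quota = $624,984.98 × 3,310/5,773 = $358,340.60; over-quota = $624,984.98 − $358,340.60 = $266,644.38.
In-quota duty = $358,340.60 × 1.5% = $5,375.11. Over-quota duty = $266,644.38 × 25.5% = $67,994.32.
Line duty = $5,375.11 + $67,994.32 = $73,369.43.
Total = $37,957.58 + $73,369.43 = $111,327.01.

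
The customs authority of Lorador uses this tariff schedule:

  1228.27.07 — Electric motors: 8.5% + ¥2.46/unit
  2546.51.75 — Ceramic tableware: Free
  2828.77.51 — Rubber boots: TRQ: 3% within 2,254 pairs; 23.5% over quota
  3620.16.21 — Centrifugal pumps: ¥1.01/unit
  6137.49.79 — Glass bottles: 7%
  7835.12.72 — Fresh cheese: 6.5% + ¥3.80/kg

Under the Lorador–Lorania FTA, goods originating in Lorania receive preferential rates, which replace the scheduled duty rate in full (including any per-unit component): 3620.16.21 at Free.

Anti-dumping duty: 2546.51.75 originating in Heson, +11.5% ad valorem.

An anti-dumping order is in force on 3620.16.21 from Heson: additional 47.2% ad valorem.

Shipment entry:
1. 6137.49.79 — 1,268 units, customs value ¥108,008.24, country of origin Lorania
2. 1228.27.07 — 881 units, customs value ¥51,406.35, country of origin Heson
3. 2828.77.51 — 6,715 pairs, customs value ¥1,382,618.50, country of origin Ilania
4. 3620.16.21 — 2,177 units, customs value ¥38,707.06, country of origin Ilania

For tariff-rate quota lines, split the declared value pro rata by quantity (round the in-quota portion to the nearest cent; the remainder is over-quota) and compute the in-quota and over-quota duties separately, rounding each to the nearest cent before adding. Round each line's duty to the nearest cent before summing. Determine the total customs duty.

¥246,071.29

Line 1 (6137.49.79, Lorania, 1,268 units, ¥108,008.24):
Base rate for 6137.49.79 is 7%.
Origin Lorania is the FTA partner but 6137.49.79 is not on the preference list; base rate stands.
Duty = ¥108,008.24 × 7% = ¥7,560.58.
Line 2 (1228.27.07, Heson, 881 units, ¥51,406.35):
Base rate for 1228.27.07 is 8.5% + ¥2.46/unit.
Duty = ¥51,406.35 × 8.5% + 881 × ¥2.46 = ¥6,536.80.
Line 3 (2828.77.51, Ilania, 6,715 pairs, ¥1,382,618.50):
Code 2828.77.51 is under a tariff-rate quota (threshold 2,254 pairs). In-quota: 2,254 pairs at 3%; over-quota: 4,461 pairs at 23.5%.
Pro-rata value split: in-quota = ¥1,382,618.50 × 2,254/6,715 = ¥464,098.60; over-quota = ¥1,382,618.50 − ¥464,098.60 = ¥918,519.90.
In-quota duty = ¥464,098.60 × 3% = ¥13,922.96. Over-quota duty = ¥918,519.90 × 23.5% = ¥215,852.18.
Line duty = ¥13,922.96 + ¥215,852.18 = ¥229,775.14.
Line 4 (3620.16.21, Ilania, 2,177 units, ¥38,707.06):
Base rate for 3620.16.21 is ¥1.01/unit.
3620.16.21 has an FTA preferential rate, but origin Ilania is not Lorania; base rate stands.
The additional-duty order on 3620.16.21 targets Heson, not Ilania; it does not apply.
Duty = 2,177 × ¥1.01 = ¥2,198.77.
Total = ¥7,560.58 + ¥6,536.80 + ¥229,775.14 + ¥2,198.77 = ¥246,071.29.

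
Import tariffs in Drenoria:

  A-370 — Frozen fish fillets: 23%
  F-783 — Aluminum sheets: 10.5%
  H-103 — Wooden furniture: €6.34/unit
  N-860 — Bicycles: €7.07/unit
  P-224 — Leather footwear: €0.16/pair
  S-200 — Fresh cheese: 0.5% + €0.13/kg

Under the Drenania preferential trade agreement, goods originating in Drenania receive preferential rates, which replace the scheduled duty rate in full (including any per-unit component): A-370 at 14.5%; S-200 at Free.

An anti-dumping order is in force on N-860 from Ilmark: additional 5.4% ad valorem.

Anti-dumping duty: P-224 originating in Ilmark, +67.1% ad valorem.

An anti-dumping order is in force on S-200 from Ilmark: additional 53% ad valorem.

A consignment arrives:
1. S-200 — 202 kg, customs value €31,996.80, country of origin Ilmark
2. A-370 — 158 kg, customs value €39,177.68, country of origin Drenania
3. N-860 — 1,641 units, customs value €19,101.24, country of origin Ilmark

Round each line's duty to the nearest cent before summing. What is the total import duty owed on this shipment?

Line 1 (S-200, Ilmark, 202 kg, €31,996.80):
Base rate for S-200 is 0.5% + €0.13/kg.
S-200 has an FTA preferential rate, but origin Ilmark is not Drenania; base rate stands.
Additional duty on S-200 from Ilmark: +53%. Applied ad valorem rate: 0.5% + 53% = 53.5%.
Duty = €31,996.80 × 53.5% + 202 × €0.13 = €17,144.55.
Line 2 (A-370, Drenania, 158 kg, €39,177.68):
Base rate for A-370 is 23%.
Origin Drenania qualifies under the Drenoria–Drenania agreement and A-370 is covered: preferential rate 14.5% applies instead.
Duty = €39,177.68 × 14.5% = €5,680.76.
Line 3 (N-860, Ilmark, 1,641 units, €19,101.24):
Base rate for N-860 is €7.07/unit.
Additional duty on N-860 from Ilmark: +5.4% ad valorem. Applied ad valorem rate = 5.4%.
Duty = €19,101.24 × 5.4% + 1,641 × €7.07 = €12,633.34.
Total = €17,144.55 + €5,680.76 + €12,633.34 = €35,458.65.

€35,458.65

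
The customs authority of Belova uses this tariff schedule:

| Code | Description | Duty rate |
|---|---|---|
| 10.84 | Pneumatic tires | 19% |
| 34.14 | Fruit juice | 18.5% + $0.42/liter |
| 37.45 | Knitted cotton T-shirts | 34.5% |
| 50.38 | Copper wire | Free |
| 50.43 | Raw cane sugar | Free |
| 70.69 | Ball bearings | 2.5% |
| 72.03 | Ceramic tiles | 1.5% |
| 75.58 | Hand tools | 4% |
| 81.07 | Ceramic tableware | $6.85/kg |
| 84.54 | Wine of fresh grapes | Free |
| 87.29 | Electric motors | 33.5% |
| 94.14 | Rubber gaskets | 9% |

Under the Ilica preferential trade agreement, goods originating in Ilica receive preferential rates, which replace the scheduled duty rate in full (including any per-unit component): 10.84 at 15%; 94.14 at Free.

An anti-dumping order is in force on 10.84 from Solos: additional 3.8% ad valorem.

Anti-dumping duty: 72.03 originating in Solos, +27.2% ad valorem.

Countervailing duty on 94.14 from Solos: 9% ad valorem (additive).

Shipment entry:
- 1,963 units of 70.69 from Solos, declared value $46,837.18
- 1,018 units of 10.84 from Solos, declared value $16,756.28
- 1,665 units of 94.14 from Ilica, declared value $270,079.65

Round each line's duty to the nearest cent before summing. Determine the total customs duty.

Line 1 (70.69, Solos, 1,963 units, $46,837.18):
Base rate for 70.69 is 2.5%.
Duty = $46,837.18 × 2.5% = $1,170.93.
Line 2 (10.84, Solos, 1,018 units, $16,756.28):
Base rate for 10.84 is 19%.
10.84 has an FTA preferential rate, but origin Solos is not Ilica; base rate stands.
Additional duty on 10.84 from Solos: +3.8%. Applied ad valorem rate: 19% + 3.8% = 22.8%.
Duty = $16,756.28 × 22.8% = $3,820.43.
Line 3 (94.14, Ilica, 1,665 units, $270,079.65):
Base rate for 94.14 is 9%.
Origin Ilica qualifies under the Belova–Ilica agreement and 94.14 is covered: preferential rate Free applies instead.
The additional-duty order on 94.14 targets Solos, not Ilica; it does not apply.
Duty = $270,079.65 × 0% = $0.00.
Total = $1,170.93 + $3,820.43 + $0.00 = $4,991.36.

$4,991.36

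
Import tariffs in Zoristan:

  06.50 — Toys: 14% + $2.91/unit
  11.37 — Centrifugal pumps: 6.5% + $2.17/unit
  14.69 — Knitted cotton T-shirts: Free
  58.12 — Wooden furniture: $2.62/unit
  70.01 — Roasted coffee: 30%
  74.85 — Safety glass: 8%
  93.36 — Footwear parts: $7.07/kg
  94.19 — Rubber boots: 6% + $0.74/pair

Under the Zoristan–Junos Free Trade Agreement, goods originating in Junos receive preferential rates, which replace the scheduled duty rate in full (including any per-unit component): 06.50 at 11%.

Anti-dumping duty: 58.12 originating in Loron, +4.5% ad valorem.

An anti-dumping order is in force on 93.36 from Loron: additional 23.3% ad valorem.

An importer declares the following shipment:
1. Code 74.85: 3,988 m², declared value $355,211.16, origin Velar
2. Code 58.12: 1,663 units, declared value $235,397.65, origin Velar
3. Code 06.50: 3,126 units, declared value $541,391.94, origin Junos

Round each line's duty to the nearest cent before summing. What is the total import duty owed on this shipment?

Line 1 (74.85, Velar, 3,988 m², $355,211.16):
Base rate for 74.85 is 8%.
Duty = $355,211.16 × 8% = $28,416.89.
Line 2 (58.12, Velar, 1,663 units, $235,397.65):
Base rate for 58.12 is $2.62/unit.
The additional-duty order on 58.12 targets Loron, not Velar; it does not apply.
Duty = 1,663 × $2.62 = $4,357.06.
Line 3 (06.50, Junos, 3,126 units, $541,391.94):
Base rate for 06.50 is 14% + $2.91/unit.
Origin Junos qualifies under the Zoristan–Junos agreement and 06.50 is covered: preferential rate 11% applies instead.
Duty = $541,391.94 × 11% = $59,553.11.
Total = $28,416.89 + $4,357.06 + $59,553.11 = $92,327.06.

$92,327.06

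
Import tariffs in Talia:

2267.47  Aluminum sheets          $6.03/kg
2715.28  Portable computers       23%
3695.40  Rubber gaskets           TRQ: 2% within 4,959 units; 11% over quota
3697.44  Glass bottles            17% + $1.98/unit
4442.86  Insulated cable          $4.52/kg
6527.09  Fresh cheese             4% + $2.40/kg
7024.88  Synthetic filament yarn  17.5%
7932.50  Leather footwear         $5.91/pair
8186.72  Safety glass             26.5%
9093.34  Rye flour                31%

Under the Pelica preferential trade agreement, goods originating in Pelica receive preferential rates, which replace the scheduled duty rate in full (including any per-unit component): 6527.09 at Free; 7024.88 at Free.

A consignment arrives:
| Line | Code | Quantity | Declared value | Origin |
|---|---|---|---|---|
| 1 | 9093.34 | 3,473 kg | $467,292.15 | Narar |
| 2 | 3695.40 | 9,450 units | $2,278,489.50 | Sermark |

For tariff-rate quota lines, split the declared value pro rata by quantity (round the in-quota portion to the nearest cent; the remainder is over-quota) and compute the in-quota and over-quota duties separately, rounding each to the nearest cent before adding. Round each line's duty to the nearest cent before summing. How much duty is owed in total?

$287,884.61

Line 1 (9093.34, Narar, 3,473 kg, $467,292.15):
Base rate for 9093.34 is 31%.
Duty = $467,292.15 × 31% = $144,860.57.
Line 2 (3695.40, Sermark, 9,450 units, $2,278,489.50):
Code 3695.40 is under a tariff-rate quota (threshold 4,959 units). In-quota: 4,959 units at 2%; over-quota: 4,491 units at 11%.
Pro-rata value split: in-quota = $2,278,489.50 × 4,959/9,450 = $1,195,664.49; over-quota = $2,278,489.50 − $1,195,664.49 = $1,082,825.01.
In-quota duty = $1,195,664.49 × 2% = $23,913.29. Over-quota duty = $1,082,825.01 × 11% = $119,110.75.
Line duty = $23,913.29 + $119,110.75 = $143,024.04.
Total = $144,860.57 + $143,024.04 = $287,884.61.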